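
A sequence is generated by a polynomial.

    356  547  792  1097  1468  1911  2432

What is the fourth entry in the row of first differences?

371

Δ: 191, 245, 305, 371, 443, 521
Δ²: 54, 60, 66, 72, 78
Δ³: 6, 6, 6, 6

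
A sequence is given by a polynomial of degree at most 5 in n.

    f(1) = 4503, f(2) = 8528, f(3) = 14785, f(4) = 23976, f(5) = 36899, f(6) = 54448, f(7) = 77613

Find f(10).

192144

D1: 4025, 6257, 9191, 12923, 17549, 23165
D2: 2232, 2934, 3732, 4626, 5616
D3: 702, 798, 894, 990
D4: 96, 96, 96
The fourth differences are constant (96).
990 + 96 = 1086;  5616 + 1086 = 6702;  23165 + 6702 = 29867;  77613 + 29867 = 107480
1086 + 96 = 1182;  6702 + 1182 = 7884;  29867 + 7884 = 37751;  107480 + 37751 = 145231
1182 + 96 = 1278;  7884 + 1278 = 9162;  37751 + 9162 = 46913;  145231 + 46913 = 192144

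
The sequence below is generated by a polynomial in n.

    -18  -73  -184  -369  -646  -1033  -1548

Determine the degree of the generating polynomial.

3

D1: -55, -111, -185, -277, -387, -515
D2: -56, -74, -92, -110, -128
D3: -18, -18, -18, -18
The third differences are constant, so the polynomial has degree 3.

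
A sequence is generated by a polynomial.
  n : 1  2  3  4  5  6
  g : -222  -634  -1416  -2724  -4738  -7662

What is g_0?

D1: -412  -782  -1308  -2014  -2924
D2: -370  -526  -706  -910
D3: -156  -180  -204
D4: -24  -24
The fourth differences are constant at -24.
Work back: -156 + 24 = -132;  -370 + 132 = -238;  -412 + 238 = -174;  -222 + 174 = -48

-48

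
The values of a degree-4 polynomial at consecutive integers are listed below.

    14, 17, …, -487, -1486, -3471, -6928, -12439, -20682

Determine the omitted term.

Using the last 6 terms:
D1: -999, -1985, -3457, -5511, -8243
D2: -986, -1472, -2054, -2732
D3: -486, -582, -678
D4: -96, -96
Constant fourth difference = -96.
Extend backward: -486 + 96 = -390;  -986 + 390 = -596;  -999 + 596 = -403;  -487 + 403 = -84

-84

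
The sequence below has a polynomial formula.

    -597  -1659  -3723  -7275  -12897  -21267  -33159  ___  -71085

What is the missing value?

-49443

Using the first 7 terms:
Δ: -1062  -2064  -3552  -5622  -8370  -11892
Δ²: -1002  -1488  -2070  -2748  -3522
Δ³: -486  -582  -678  -774
Δ⁴: -96  -96  -96
Constant fourth difference = -96.
Extend forward: -774 − 96 = -870;  -3522 − 870 = -4392;  -11892 − 4392 = -16284;  -33159 − 16284 = -49443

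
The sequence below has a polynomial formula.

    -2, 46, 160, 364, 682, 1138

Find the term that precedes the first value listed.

-8

D1: 48  114  204  318  456
D2: 66  90  114  138
D3: 24  24  24
The third differences are constant at 24.
Work back: 66 − 24 = 42;  48 − 42 = 6;  -2 − 6 = -8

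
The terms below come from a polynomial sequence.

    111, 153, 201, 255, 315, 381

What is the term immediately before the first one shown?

75

Δ: 42, 48, 54, 60, 66
Δ²: 6, 6, 6, 6
The second differences are constant at 6.
Work back: 42 − 6 = 36;  111 − 36 = 75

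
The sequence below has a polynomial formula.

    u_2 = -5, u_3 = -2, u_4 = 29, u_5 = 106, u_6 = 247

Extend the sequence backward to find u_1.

2

3, 31, 77, 141
28, 46, 64
18, 18
The third differences are constant at 18.
Work back: 28 − 18 = 10;  3 − 10 = -7;  -5 + 7 = 2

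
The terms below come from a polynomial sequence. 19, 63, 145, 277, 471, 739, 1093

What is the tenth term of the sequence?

Δ: 44, 82, 132, 194, 268, 354
Δ²: 38, 50, 62, 74, 86
Δ³: 12, 12, 12, 12
The third differences are constant (12).
86 + 12 = 98;  354 + 98 = 452;  1093 + 452 = 1545
98 + 12 = 110;  452 + 110 = 562;  1545 + 562 = 2107
110 + 12 = 122;  562 + 122 = 684;  2107 + 684 = 2791

2791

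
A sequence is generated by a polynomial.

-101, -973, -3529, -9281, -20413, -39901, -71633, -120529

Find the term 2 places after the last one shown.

Δ: -872  -2556  -5752  -11132  -19488  -31732  -48896
Δ²: -1684  -3196  -5380  -8356  -12244  -17164
Δ³: -1512  -2184  -2976  -3888  -4920
Δ⁴: -672  -792  -912  -1032
Δ⁵: -120  -120  -120
The fifth differences are constant (-120).
-1032 − 120 = -1152;  -4920 − 1152 = -6072;  -17164 − 6072 = -23236;  -48896 − 23236 = -72132;  -120529 − 72132 = -192661
-1152 − 120 = -1272;  -6072 − 1272 = -7344;  -23236 − 7344 = -30580;  -72132 − 30580 = -102712;  -192661 − 102712 = -295373

-295373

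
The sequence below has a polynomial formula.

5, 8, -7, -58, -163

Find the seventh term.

3, -15, -51, -105
-18, -36, -54
-18, -18
The third differences are constant (-18).
-54 − 18 = -72;  -105 − 72 = -177;  -163 − 177 = -340
-72 − 18 = -90;  -177 − 90 = -267;  -340 − 267 = -607

-607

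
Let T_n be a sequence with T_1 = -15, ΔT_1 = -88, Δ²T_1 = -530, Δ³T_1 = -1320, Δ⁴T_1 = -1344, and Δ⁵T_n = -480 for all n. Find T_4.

-3189

Build the table forward from the leading diagonal:
D5: -480  -480  -480  -480
D4: -1344  -1824  -2304  -2784
D3: -1320  -2664  -4488  -6792
D2: -530  -1850  -4514  -9002
D1: -88  -618  -2468  -6982
T: -15  -103  -721  -3189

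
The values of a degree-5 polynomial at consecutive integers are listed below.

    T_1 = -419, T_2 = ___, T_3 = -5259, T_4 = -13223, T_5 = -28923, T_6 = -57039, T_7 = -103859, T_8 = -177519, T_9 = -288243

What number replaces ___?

-1719

Using the last 7 terms:
-7964  -15700  -28116  -46820  -73660  -110724
-7736  -12416  -18704  -26840  -37064
-4680  -6288  -8136  -10224
-1608  -1848  -2088
-240  -240
Constant fifth difference = -240.
Extend backward: -1608 + 240 = -1368;  -4680 + 1368 = -3312;  -7736 + 3312 = -4424;  -7964 + 4424 = -3540;  -5259 + 3540 = -1719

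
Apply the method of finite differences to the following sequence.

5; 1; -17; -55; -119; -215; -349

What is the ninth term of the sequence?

-755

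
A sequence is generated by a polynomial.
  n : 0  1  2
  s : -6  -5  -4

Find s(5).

-1

First differences: 1 , 1
First differences constant at 1.
-4 + 1 = -3
-3 + 1 = -2
-2 + 1 = -1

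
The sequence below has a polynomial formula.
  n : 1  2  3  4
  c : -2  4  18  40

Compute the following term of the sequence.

70

First differences: 6  14  22
Second differences: 8  8
The second differences are constant (8).
22 + 8 = 30;  40 + 30 = 70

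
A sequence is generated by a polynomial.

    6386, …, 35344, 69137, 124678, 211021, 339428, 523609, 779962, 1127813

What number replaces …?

16213

Using the last 8 terms:
First differences: 33793, 55541, 86343, 128407, 184181, 256353, 347851
Second differences: 21748, 30802, 42064, 55774, 72172, 91498
Third differences: 9054, 11262, 13710, 16398, 19326
Fourth differences: 2208, 2448, 2688, 2928
Fifth differences: 240, 240, 240
Constant fifth difference = 240.
Extend backward: 2208 − 240 = 1968;  9054 − 1968 = 7086;  21748 − 7086 = 14662;  33793 − 14662 = 19131;  35344 − 19131 = 16213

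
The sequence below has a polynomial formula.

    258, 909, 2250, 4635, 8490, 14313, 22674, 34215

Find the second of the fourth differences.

72

First differences: 651, 1341, 2385, 3855, 5823, 8361, 11541
Second differences: 690, 1044, 1470, 1968, 2538, 3180
Third differences: 354, 426, 498, 570, 642
Fourth differences: 72, 72, 72, 72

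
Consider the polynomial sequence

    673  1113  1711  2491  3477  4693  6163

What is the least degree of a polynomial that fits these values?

Δ: 440, 598, 780, 986, 1216, 1470
Δ²: 158, 182, 206, 230, 254
Δ³: 24, 24, 24, 24
The third differences are constant, so the polynomial has degree 3.

3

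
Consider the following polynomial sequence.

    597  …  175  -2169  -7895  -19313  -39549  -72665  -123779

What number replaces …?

Using the last 7 terms:
-2344, -5726, -11418, -20236, -33116, -51114
-3382, -5692, -8818, -12880, -17998
-2310, -3126, -4062, -5118
-816, -936, -1056
-120, -120
Constant fifth difference = -120.
Extend backward: -816 + 120 = -696;  -2310 + 696 = -1614;  -3382 + 1614 = -1768;  -2344 + 1768 = -576;  175 + 576 = 751

751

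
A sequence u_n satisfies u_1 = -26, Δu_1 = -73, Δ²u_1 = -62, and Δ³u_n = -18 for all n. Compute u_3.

-234

Build the table forward from the leading diagonal:
Δ³: -18, -18, -18
Δ²: -62, -80, -98
Δ: -73, -135, -215
u: -26, -99, -234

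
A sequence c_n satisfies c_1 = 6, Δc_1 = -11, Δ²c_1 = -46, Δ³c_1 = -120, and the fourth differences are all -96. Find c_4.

-285

Build the table forward from the leading diagonal:
Fourth differences: -96, -96, -96, -96
Third differences: -120, -216, -312, -408
Second differences: -46, -166, -382, -694
First differences: -11, -57, -223, -605
c: 6, -5, -62, -285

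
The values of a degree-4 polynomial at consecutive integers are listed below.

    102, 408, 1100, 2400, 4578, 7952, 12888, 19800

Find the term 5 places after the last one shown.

101850

First differences: 306, 692, 1300, 2178, 3374, 4936, 6912
Second differences: 386, 608, 878, 1196, 1562, 1976
Third differences: 222, 270, 318, 366, 414
Fourth differences: 48, 48, 48, 48
Fourth differences constant at 48.
414 + 48 = 462;  1976 + 462 = 2438;  6912 + 2438 = 9350;  19800 + 9350 = 29150
462 + 48 = 510;  2438 + 510 = 2948;  9350 + 2948 = 12298;  29150 + 12298 = 41448
510 + 48 = 558;  2948 + 558 = 3506;  12298 + 3506 = 15804;  41448 + 15804 = 57252
558 + 48 = 606;  3506 + 606 = 4112;  15804 + 4112 = 19916;  57252 + 19916 = 77168
606 + 48 = 654;  4112 + 654 = 4766;  19916 + 4766 = 24682;  77168 + 24682 = 101850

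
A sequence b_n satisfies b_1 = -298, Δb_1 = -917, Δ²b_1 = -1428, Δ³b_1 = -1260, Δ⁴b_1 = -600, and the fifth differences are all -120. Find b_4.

Build the table forward from the leading diagonal:
D5: -120  -120  -120  -120
D4: -600  -720  -840  -960
D3: -1260  -1860  -2580  -3420
D2: -1428  -2688  -4548  -7128
D1: -917  -2345  -5033  -9581
b: -298  -1215  -3560  -8593

-8593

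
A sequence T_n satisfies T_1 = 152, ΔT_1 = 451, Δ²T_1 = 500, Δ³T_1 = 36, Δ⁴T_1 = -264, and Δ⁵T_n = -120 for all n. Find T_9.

-5424

Build the table forward from the leading diagonal:
Δ⁵: -120  -120  -120  -120  -120  -120  -120  -120  -120
Δ⁴: -264  -384  -504  -624  -744  -864  -984  -1104  -1224
Δ³: 36  -228  -612  -1116  -1740  -2484  -3348  -4332  -5436
Δ²: 500  536  308  -304  -1420  -3160  -5644  -8992  -13324
Δ: 451  951  1487  1795  1491  71  -3089  -8733  -17725
T: 152  603  1554  3041  4836  6327  6398  3309  -5424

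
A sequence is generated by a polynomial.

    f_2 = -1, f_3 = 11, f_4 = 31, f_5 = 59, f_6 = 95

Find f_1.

-5

12, 20, 28, 36
8, 8, 8
The second differences are constant at 8.
Work back: 12 − 8 = 4;  -1 − 4 = -5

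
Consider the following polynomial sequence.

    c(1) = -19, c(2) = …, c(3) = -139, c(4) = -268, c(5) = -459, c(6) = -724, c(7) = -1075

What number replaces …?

-60

Using the last 5 terms:
First differences: -129  -191  -265  -351
Second differences: -62  -74  -86
Third differences: -12  -12
Constant third difference = -12.
Extend backward: -62 + 12 = -50;  -129 + 50 = -79;  -139 + 79 = -60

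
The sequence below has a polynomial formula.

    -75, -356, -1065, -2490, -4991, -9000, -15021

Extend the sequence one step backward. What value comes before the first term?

-6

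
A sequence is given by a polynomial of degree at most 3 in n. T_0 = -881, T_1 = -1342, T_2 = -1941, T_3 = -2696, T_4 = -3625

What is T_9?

-461 , -599 , -755 , -929
-138 , -156 , -174
-18 , -18
The third differences are constant (-18).
-174 − 18 = -192;  -929 − 192 = -1121;  -3625 − 1121 = -4746
-192 − 18 = -210;  -1121 − 210 = -1331;  -4746 − 1331 = -6077
-210 − 18 = -228;  -1331 − 228 = -1559;  -6077 − 1559 = -7636
-228 − 18 = -246;  -1559 − 246 = -1805;  -7636 − 1805 = -9441
-246 − 18 = -264;  -1805 − 264 = -2069;  -9441 − 2069 = -11510

-11510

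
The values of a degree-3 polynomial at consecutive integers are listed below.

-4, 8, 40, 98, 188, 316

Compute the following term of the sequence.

D1: 12, 32, 58, 90, 128
D2: 20, 26, 32, 38
D3: 6, 6, 6
Constant third difference = 6, so extend:
38 + 6 = 44;  128 + 44 = 172;  316 + 172 = 488

488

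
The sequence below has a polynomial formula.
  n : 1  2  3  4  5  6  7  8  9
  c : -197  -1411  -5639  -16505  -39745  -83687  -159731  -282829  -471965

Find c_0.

-5

-1214  -4228  -10866  -23240  -43942  -76044  -123098  -189136
-3014  -6638  -12374  -20702  -32102  -47054  -66038
-3624  -5736  -8328  -11400  -14952  -18984
-2112  -2592  -3072  -3552  -4032
-480  -480  -480  -480
The fifth differences are constant at -480.
Work back: -2112 + 480 = -1632;  -3624 + 1632 = -1992;  -3014 + 1992 = -1022;  -1214 + 1022 = -192;  -197 + 192 = -5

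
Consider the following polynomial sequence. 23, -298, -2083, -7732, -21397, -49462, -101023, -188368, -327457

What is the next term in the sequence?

First differences: -321 , -1785 , -5649 , -13665 , -28065 , -51561 , -87345 , -139089
Second differences: -1464 , -3864 , -8016 , -14400 , -23496 , -35784 , -51744
Third differences: -2400 , -4152 , -6384 , -9096 , -12288 , -15960
Fourth differences: -1752 , -2232 , -2712 , -3192 , -3672
Fifth differences: -480 , -480 , -480 , -480
Fifth differences constant at -480.
-3672 − 480 = -4152;  -15960 − 4152 = -20112;  -51744 − 20112 = -71856;  -139089 − 71856 = -210945;  -327457 − 210945 = -538402

-538402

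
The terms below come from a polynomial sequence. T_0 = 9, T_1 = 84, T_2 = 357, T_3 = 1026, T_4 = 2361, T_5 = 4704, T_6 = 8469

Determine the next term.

Δ: 75 , 273 , 669 , 1335 , 2343 , 3765
Δ²: 198 , 396 , 666 , 1008 , 1422
Δ³: 198 , 270 , 342 , 414
Δ⁴: 72 , 72 , 72
The fourth differences are constant (72).
414 + 72 = 486;  1422 + 486 = 1908;  3765 + 1908 = 5673;  8469 + 5673 = 14142

14142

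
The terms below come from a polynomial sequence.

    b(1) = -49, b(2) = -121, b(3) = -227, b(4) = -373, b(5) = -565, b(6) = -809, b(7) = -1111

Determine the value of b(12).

-3701

First differences: -72, -106, -146, -192, -244, -302
Second differences: -34, -40, -46, -52, -58
Third differences: -6, -6, -6, -6
The third differences are constant (-6).
-58 − 6 = -64;  -302 − 64 = -366;  -1111 − 366 = -1477
-64 − 6 = -70;  -366 − 70 = -436;  -1477 − 436 = -1913
-70 − 6 = -76;  -436 − 76 = -512;  -1913 − 512 = -2425
-76 − 6 = -82;  -512 − 82 = -594;  -2425 − 594 = -3019
-82 − 6 = -88;  -594 − 88 = -682;  -3019 − 682 = -3701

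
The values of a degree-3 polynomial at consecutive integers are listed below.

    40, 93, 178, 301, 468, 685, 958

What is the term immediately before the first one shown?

13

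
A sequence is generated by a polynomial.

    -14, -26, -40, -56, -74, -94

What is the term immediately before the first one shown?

-4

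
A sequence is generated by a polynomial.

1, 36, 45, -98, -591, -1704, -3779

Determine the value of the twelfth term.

D1: 35, 9, -143, -493, -1113, -2075
D2: -26, -152, -350, -620, -962
D3: -126, -198, -270, -342
D4: -72, -72, -72
The fourth differences are constant (-72).
-342 − 72 = -414;  -962 − 414 = -1376;  -2075 − 1376 = -3451;  -3779 − 3451 = -7230
-414 − 72 = -486;  -1376 − 486 = -1862;  -3451 − 1862 = -5313;  -7230 − 5313 = -12543
-486 − 72 = -558;  -1862 − 558 = -2420;  -5313 − 2420 = -7733;  -12543 − 7733 = -20276
-558 − 72 = -630;  -2420 − 630 = -3050;  -7733 − 3050 = -10783;  -20276 − 10783 = -31059
-630 − 72 = -702;  -3050 − 702 = -3752;  -10783 − 3752 = -14535;  -31059 − 14535 = -45594

-45594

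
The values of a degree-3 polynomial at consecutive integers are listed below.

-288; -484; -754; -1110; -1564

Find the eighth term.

Δ: -196  -270  -356  -454
Δ²: -74  -86  -98
Δ³: -12  -12
Constant third difference = -12, so extend:
-98 − 12 = -110;  -454 − 110 = -564;  -1564 − 564 = -2128
-110 − 12 = -122;  -564 − 122 = -686;  -2128 − 686 = -2814
-122 − 12 = -134;  -686 − 134 = -820;  -2814 − 820 = -3634

-3634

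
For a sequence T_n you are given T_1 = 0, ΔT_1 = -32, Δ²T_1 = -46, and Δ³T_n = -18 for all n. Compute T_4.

Build the table forward from the leading diagonal:
D3: -18, -18, -18, -18
D2: -46, -64, -82, -100
D1: -32, -78, -142, -224
T: 0, -32, -110, -252

-252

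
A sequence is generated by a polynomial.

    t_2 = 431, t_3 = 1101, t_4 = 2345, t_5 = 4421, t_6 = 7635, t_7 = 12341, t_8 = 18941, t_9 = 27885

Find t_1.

D1: 670, 1244, 2076, 3214, 4706, 6600, 8944
D2: 574, 832, 1138, 1492, 1894, 2344
D3: 258, 306, 354, 402, 450
D4: 48, 48, 48, 48
The fourth differences are constant at 48.
Work back: 258 − 48 = 210;  574 − 210 = 364;  670 − 364 = 306;  431 − 306 = 125

125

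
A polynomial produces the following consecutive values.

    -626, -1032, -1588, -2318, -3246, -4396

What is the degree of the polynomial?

D1: -406, -556, -730, -928, -1150
D2: -150, -174, -198, -222
D3: -24, -24, -24
The third differences are constant, so the polynomial has degree 3.

3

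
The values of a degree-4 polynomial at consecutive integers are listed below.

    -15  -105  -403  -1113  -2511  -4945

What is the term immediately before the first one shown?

First differences: -90, -298, -710, -1398, -2434
Second differences: -208, -412, -688, -1036
Third differences: -204, -276, -348
Fourth differences: -72, -72
The fourth differences are constant at -72.
Work back: -204 + 72 = -132;  -208 + 132 = -76;  -90 + 76 = -14;  -15 + 14 = -1

-1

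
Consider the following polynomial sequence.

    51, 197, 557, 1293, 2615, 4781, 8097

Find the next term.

D1: 146  360  736  1322  2166  3316
D2: 214  376  586  844  1150
D3: 162  210  258  306
D4: 48  48  48
The fourth differences are constant (48).
306 + 48 = 354;  1150 + 354 = 1504;  3316 + 1504 = 4820;  8097 + 4820 = 12917

12917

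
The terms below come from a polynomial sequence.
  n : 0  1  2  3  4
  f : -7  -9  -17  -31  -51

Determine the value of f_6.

Δ: -2, -8, -14, -20
Δ²: -6, -6, -6
Second differences constant at -6.
-20 − 6 = -26;  -51 − 26 = -77
-26 − 6 = -32;  -77 − 32 = -109

-109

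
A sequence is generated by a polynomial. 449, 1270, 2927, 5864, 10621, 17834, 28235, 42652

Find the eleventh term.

119719

First differences: 821, 1657, 2937, 4757, 7213, 10401, 14417
Second differences: 836, 1280, 1820, 2456, 3188, 4016
Third differences: 444, 540, 636, 732, 828
Fourth differences: 96, 96, 96, 96
The fourth differences are constant (96).
828 + 96 = 924;  4016 + 924 = 4940;  14417 + 4940 = 19357;  42652 + 19357 = 62009
924 + 96 = 1020;  4940 + 1020 = 5960;  19357 + 5960 = 25317;  62009 + 25317 = 87326
1020 + 96 = 1116;  5960 + 1116 = 7076;  25317 + 7076 = 32393;  87326 + 32393 = 119719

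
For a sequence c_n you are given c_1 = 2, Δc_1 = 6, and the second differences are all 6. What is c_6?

Build the table forward from the leading diagonal:
Second differences: 6  6  6  6  6  6
First differences: 6  12  18  24  30  36
c: 2  8  20  38  62  92

92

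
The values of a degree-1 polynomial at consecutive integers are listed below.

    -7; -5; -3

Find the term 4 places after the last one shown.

5

Δ: 2 , 2
The first differences are constant (2).
-3 + 2 = -1
-1 + 2 = 1
1 + 2 = 3
3 + 2 = 5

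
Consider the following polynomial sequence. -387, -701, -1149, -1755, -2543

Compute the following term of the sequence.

-3537

-314  -448  -606  -788
-134  -158  -182
-24  -24
Constant third difference = -24, so extend:
-182 − 24 = -206;  -788 − 206 = -994;  -2543 − 994 = -3537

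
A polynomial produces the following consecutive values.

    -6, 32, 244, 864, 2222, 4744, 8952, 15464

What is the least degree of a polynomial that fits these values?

4

First differences: 38, 212, 620, 1358, 2522, 4208, 6512
Second differences: 174, 408, 738, 1164, 1686, 2304
Third differences: 234, 330, 426, 522, 618
Fourth differences: 96, 96, 96, 96
The fourth differences are constant, so the polynomial has degree 4.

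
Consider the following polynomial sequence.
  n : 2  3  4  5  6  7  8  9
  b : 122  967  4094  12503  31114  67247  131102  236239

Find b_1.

-1

845, 3127, 8409, 18611, 36133, 63855, 105137
2282, 5282, 10202, 17522, 27722, 41282
3000, 4920, 7320, 10200, 13560
1920, 2400, 2880, 3360
480, 480, 480
The fifth differences are constant at 480.
Work back: 1920 − 480 = 1440;  3000 − 1440 = 1560;  2282 − 1560 = 722;  845 − 722 = 123;  122 − 123 = -1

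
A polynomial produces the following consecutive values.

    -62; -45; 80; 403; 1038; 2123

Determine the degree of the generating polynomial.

D1: 17, 125, 323, 635, 1085
D2: 108, 198, 312, 450
D3: 90, 114, 138
D4: 24, 24
The fourth differences are constant, so the polynomial has degree 4.

4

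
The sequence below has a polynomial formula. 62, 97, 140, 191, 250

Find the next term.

35, 43, 51, 59
8, 8, 8
Second differences constant at 8.
59 + 8 = 67;  250 + 67 = 317

317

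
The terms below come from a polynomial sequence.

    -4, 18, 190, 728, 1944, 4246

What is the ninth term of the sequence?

23188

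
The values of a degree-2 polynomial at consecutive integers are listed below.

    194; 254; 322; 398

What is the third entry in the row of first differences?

76

First differences: 60, 68, 76
Second differences: 8, 8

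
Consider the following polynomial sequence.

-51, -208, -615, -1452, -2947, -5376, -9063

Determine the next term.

First differences: -157, -407, -837, -1495, -2429, -3687
Second differences: -250, -430, -658, -934, -1258
Third differences: -180, -228, -276, -324
Fourth differences: -48, -48, -48
The fourth differences are constant (-48).
-324 − 48 = -372;  -1258 − 372 = -1630;  -3687 − 1630 = -5317;  -9063 − 5317 = -14380

-14380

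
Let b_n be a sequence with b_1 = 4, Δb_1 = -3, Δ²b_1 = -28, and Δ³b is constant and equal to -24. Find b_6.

Build the table forward from the leading diagonal:
Δ³: -24, -24, -24, -24, -24, -24
Δ²: -28, -52, -76, -100, -124, -148
Δ: -3, -31, -83, -159, -259, -383
b: 4, 1, -30, -113, -272, -531

-531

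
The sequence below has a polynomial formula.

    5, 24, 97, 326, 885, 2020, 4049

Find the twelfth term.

43774

D1: 19, 73, 229, 559, 1135, 2029
D2: 54, 156, 330, 576, 894
D3: 102, 174, 246, 318
D4: 72, 72, 72
The fourth differences are constant (72).
318 + 72 = 390;  894 + 390 = 1284;  2029 + 1284 = 3313;  4049 + 3313 = 7362
390 + 72 = 462;  1284 + 462 = 1746;  3313 + 1746 = 5059;  7362 + 5059 = 12421
462 + 72 = 534;  1746 + 534 = 2280;  5059 + 2280 = 7339;  12421 + 7339 = 19760
534 + 72 = 606;  2280 + 606 = 2886;  7339 + 2886 = 10225;  19760 + 10225 = 29985
606 + 72 = 678;  2886 + 678 = 3564;  10225 + 3564 = 13789;  29985 + 13789 = 43774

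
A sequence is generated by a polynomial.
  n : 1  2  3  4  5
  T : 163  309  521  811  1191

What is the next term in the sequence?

146 , 212 , 290 , 380
66 , 78 , 90
12 , 12
Third differences constant at 12.
90 + 12 = 102;  380 + 102 = 482;  1191 + 482 = 1673

1673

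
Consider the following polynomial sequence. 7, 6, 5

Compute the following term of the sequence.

Δ: -1, -1
First differences constant at -1.
5 − 1 = 4

4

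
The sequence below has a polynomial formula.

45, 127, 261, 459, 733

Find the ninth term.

2829

First differences: 82, 134, 198, 274
Second differences: 52, 64, 76
Third differences: 12, 12
Third differences constant at 12.
76 + 12 = 88;  274 + 88 = 362;  733 + 362 = 1095
88 + 12 = 100;  362 + 100 = 462;  1095 + 462 = 1557
100 + 12 = 112;  462 + 112 = 574;  1557 + 574 = 2131
112 + 12 = 124;  574 + 124 = 698;  2131 + 698 = 2829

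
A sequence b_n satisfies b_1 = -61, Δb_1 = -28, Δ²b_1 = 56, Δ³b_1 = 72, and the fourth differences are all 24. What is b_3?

Build the table forward from the leading diagonal:
Fourth differences: 24  24  24
Third differences: 72  96  120
Second differences: 56  128  224
First differences: -28  28  156
b: -61  -89  -61

-61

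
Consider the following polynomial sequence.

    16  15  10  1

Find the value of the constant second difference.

First differences: -1, -5, -9
Second differences: -4, -4

-4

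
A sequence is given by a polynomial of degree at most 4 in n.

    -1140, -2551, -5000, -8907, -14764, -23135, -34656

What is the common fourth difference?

-72

D1: -1411, -2449, -3907, -5857, -8371, -11521
D2: -1038, -1458, -1950, -2514, -3150
D3: -420, -492, -564, -636
D4: -72, -72, -72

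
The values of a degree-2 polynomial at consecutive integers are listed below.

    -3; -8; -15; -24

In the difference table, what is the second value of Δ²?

-2

D1: -5, -7, -9
D2: -2, -2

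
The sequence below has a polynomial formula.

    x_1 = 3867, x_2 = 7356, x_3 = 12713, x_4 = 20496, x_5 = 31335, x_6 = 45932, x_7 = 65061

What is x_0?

1760

D1: 3489  5357  7783  10839  14597  19129
D2: 1868  2426  3056  3758  4532
D3: 558  630  702  774
D4: 72  72  72
The fourth differences are constant at 72.
Work back: 558 − 72 = 486;  1868 − 486 = 1382;  3489 − 1382 = 2107;  3867 − 2107 = 1760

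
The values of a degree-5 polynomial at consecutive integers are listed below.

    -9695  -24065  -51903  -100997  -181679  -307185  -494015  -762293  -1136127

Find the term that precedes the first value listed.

First differences: -14370  -27838  -49094  -80682  -125506  -186830  -268278  -373834
Second differences: -13468  -21256  -31588  -44824  -61324  -81448  -105556
Third differences: -7788  -10332  -13236  -16500  -20124  -24108
Fourth differences: -2544  -2904  -3264  -3624  -3984
Fifth differences: -360  -360  -360  -360
The fifth differences are constant at -360.
Work back: -2544 + 360 = -2184;  -7788 + 2184 = -5604;  -13468 + 5604 = -7864;  -14370 + 7864 = -6506;  -9695 + 6506 = -3189

-3189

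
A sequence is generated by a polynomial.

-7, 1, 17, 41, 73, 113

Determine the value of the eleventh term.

433

D1: 8  16  24  32  40
D2: 8  8  8  8
The second differences are constant (8).
40 + 8 = 48;  113 + 48 = 161
48 + 8 = 56;  161 + 56 = 217
56 + 8 = 64;  217 + 64 = 281
64 + 8 = 72;  281 + 72 = 353
72 + 8 = 80;  353 + 80 = 433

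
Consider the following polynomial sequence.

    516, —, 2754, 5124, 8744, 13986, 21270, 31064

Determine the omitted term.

1310

Using the last 6 terms:
Δ: 2370  3620  5242  7284  9794
Δ²: 1250  1622  2042  2510
Δ³: 372  420  468
Δ⁴: 48  48
Constant fourth difference = 48.
Extend backward: 372 − 48 = 324;  1250 − 324 = 926;  2370 − 926 = 1444;  2754 − 1444 = 1310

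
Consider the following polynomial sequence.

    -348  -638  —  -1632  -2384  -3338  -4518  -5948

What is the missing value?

-1058

Using the last 5 terms:
First differences: -752  -954  -1180  -1430
Second differences: -202  -226  -250
Third differences: -24  -24
Constant third difference = -24.
Extend backward: -202 + 24 = -178;  -752 + 178 = -574;  -1632 + 574 = -1058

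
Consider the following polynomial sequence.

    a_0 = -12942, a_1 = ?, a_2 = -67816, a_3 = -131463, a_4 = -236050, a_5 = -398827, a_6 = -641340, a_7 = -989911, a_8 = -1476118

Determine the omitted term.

Using the last 7 terms:
First differences: -63647, -104587, -162777, -242513, -348571, -486207
Second differences: -40940, -58190, -79736, -106058, -137636
Third differences: -17250, -21546, -26322, -31578
Fourth differences: -4296, -4776, -5256
Fifth differences: -480, -480
Constant fifth difference = -480.
Extend backward: -4296 + 480 = -3816;  -17250 + 3816 = -13434;  -40940 + 13434 = -27506;  -63647 + 27506 = -36141;  -67816 + 36141 = -31675

-31675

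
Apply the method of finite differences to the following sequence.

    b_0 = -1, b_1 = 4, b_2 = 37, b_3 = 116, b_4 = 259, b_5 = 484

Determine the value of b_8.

5, 33, 79, 143, 225
28, 46, 64, 82
18, 18, 18
Constant third difference = 18, so extend:
82 + 18 = 100;  225 + 100 = 325;  484 + 325 = 809
100 + 18 = 118;  325 + 118 = 443;  809 + 443 = 1252
118 + 18 = 136;  443 + 136 = 579;  1252 + 579 = 1831

1831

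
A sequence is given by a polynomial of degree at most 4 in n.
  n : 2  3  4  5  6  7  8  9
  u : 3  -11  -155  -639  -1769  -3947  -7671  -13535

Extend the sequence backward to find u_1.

1

First differences: -14  -144  -484  -1130  -2178  -3724  -5864
Second differences: -130  -340  -646  -1048  -1546  -2140
Third differences: -210  -306  -402  -498  -594
Fourth differences: -96  -96  -96  -96
The fourth differences are constant at -96.
Work back: -210 + 96 = -114;  -130 + 114 = -16;  -14 + 16 = 2;  3 − 2 = 1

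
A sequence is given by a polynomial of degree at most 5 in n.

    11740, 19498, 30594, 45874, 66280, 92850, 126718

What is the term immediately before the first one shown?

6570

First differences: 7758  11096  15280  20406  26570  33868
Second differences: 3338  4184  5126  6164  7298
Third differences: 846  942  1038  1134
Fourth differences: 96  96  96
The fourth differences are constant at 96.
Work back: 846 − 96 = 750;  3338 − 750 = 2588;  7758 − 2588 = 5170;  11740 − 5170 = 6570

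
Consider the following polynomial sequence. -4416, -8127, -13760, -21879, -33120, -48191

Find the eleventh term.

-210816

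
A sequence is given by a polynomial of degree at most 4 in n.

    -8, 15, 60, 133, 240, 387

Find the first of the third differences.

Δ: 23, 45, 73, 107, 147
Δ²: 22, 28, 34, 40
Δ³: 6, 6, 6

6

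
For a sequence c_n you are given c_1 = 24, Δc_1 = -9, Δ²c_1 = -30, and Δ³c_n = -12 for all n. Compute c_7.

Build the table forward from the leading diagonal:
Δ³: -12  -12  -12  -12  -12  -12  -12
Δ²: -30  -42  -54  -66  -78  -90  -102
Δ: -9  -39  -81  -135  -201  -279  -369
c: 24  15  -24  -105  -240  -441  -720

-720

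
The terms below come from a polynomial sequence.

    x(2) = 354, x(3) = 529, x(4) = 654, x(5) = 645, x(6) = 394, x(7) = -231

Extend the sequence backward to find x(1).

189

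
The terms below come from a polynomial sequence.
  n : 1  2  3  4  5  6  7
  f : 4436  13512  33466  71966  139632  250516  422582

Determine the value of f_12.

3163702

D1: 9076, 19954, 38500, 67666, 110884, 172066
D2: 10878, 18546, 29166, 43218, 61182
D3: 7668, 10620, 14052, 17964
D4: 2952, 3432, 3912
D5: 480, 480
The fifth differences are constant (480).
3912 + 480 = 4392;  17964 + 4392 = 22356;  61182 + 22356 = 83538;  172066 + 83538 = 255604;  422582 + 255604 = 678186
4392 + 480 = 4872;  22356 + 4872 = 27228;  83538 + 27228 = 110766;  255604 + 110766 = 366370;  678186 + 366370 = 1044556
4872 + 480 = 5352;  27228 + 5352 = 32580;  110766 + 32580 = 143346;  366370 + 143346 = 509716;  1044556 + 509716 = 1554272
5352 + 480 = 5832;  32580 + 5832 = 38412;  143346 + 38412 = 181758;  509716 + 181758 = 691474;  1554272 + 691474 = 2245746
5832 + 480 = 6312;  38412 + 6312 = 44724;  181758 + 44724 = 226482;  691474 + 226482 = 917956;  2245746 + 917956 = 3163702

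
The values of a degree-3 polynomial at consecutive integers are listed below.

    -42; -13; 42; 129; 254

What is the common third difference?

6

D1: 29, 55, 87, 125
D2: 26, 32, 38
D3: 6, 6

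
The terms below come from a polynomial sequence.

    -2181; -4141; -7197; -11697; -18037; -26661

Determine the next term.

D1: -1960  -3056  -4500  -6340  -8624
D2: -1096  -1444  -1840  -2284
D3: -348  -396  -444
D4: -48  -48
Constant fourth difference = -48, so extend:
-444 − 48 = -492;  -2284 − 492 = -2776;  -8624 − 2776 = -11400;  -26661 − 11400 = -38061

-38061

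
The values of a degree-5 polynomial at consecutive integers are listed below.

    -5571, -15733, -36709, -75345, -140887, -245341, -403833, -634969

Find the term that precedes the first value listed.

-1417

-10162, -20976, -38636, -65542, -104454, -158492, -231136
-10814, -17660, -26906, -38912, -54038, -72644
-6846, -9246, -12006, -15126, -18606
-2400, -2760, -3120, -3480
-360, -360, -360
The fifth differences are constant at -360.
Work back: -2400 + 360 = -2040;  -6846 + 2040 = -4806;  -10814 + 4806 = -6008;  -10162 + 6008 = -4154;  -5571 + 4154 = -1417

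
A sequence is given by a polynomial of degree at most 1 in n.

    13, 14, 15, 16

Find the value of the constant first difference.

Δ: 1, 1, 1

1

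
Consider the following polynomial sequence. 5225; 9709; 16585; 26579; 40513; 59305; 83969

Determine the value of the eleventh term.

264985

First differences: 4484, 6876, 9994, 13934, 18792, 24664
Second differences: 2392, 3118, 3940, 4858, 5872
Third differences: 726, 822, 918, 1014
Fourth differences: 96, 96, 96
Constant fourth difference = 96, so extend:
1014 + 96 = 1110;  5872 + 1110 = 6982;  24664 + 6982 = 31646;  83969 + 31646 = 115615
1110 + 96 = 1206;  6982 + 1206 = 8188;  31646 + 8188 = 39834;  115615 + 39834 = 155449
1206 + 96 = 1302;  8188 + 1302 = 9490;  39834 + 9490 = 49324;  155449 + 49324 = 204773
1302 + 96 = 1398;  9490 + 1398 = 10888;  49324 + 10888 = 60212;  204773 + 60212 = 264985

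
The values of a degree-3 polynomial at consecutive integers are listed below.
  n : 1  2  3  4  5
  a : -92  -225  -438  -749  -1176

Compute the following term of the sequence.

First differences: -133  -213  -311  -427
Second differences: -80  -98  -116
Third differences: -18  -18
Third differences constant at -18.
-116 − 18 = -134;  -427 − 134 = -561;  -1176 − 561 = -1737

-1737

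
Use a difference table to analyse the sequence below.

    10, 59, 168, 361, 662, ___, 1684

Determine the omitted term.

Using the first 5 terms:
D1: 49  109  193  301
D2: 60  84  108
D3: 24  24
Constant third difference = 24.
Extend forward: 108 + 24 = 132;  301 + 132 = 433;  662 + 433 = 1095

1095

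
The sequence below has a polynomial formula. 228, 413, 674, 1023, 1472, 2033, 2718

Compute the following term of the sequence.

3539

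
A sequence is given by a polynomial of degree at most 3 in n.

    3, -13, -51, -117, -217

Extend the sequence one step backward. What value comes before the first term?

3

Δ: -16, -38, -66, -100
Δ²: -22, -28, -34
Δ³: -6, -6
The third differences are constant at -6.
Work back: -22 + 6 = -16;  -16 + 16 = 0;  3 + 0 = 3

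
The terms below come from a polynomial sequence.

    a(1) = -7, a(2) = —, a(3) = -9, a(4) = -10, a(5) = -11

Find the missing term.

Using the last 3 terms:
Δ: -1, -1
Constant first difference = -1.
Extend backward: -9 + 1 = -8

-8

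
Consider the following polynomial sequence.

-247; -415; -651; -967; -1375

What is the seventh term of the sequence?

-2515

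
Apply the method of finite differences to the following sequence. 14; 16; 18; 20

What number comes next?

D1: 2 , 2 , 2
Constant first difference = 2, so extend:
20 + 2 = 22

22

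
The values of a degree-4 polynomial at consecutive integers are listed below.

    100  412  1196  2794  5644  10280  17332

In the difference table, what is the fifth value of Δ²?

D1: 312, 784, 1598, 2850, 4636, 7052
D2: 472, 814, 1252, 1786, 2416
D3: 342, 438, 534, 630
D4: 96, 96, 96

2416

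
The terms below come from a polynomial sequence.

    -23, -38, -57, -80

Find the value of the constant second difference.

-4

Δ: -15, -19, -23
Δ²: -4, -4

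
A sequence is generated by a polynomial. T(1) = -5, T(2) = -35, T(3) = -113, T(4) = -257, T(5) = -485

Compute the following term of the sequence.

D1: -30  -78  -144  -228
D2: -48  -66  -84
D3: -18  -18
Third differences constant at -18.
-84 − 18 = -102;  -228 − 102 = -330;  -485 − 330 = -815

-815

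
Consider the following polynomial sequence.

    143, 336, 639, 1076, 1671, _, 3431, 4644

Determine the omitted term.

Using the first 5 terms:
Δ: 193, 303, 437, 595
Δ²: 110, 134, 158
Δ³: 24, 24
Constant third difference = 24.
Extend forward: 158 + 24 = 182;  595 + 182 = 777;  1671 + 777 = 2448

2448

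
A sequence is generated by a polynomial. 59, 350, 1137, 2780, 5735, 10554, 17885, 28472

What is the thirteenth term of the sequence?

163007

291, 787, 1643, 2955, 4819, 7331, 10587
496, 856, 1312, 1864, 2512, 3256
360, 456, 552, 648, 744
96, 96, 96, 96
Constant fourth difference = 96, so extend:
744 + 96 = 840;  3256 + 840 = 4096;  10587 + 4096 = 14683;  28472 + 14683 = 43155
840 + 96 = 936;  4096 + 936 = 5032;  14683 + 5032 = 19715;  43155 + 19715 = 62870
936 + 96 = 1032;  5032 + 1032 = 6064;  19715 + 6064 = 25779;  62870 + 25779 = 88649
1032 + 96 = 1128;  6064 + 1128 = 7192;  25779 + 7192 = 32971;  88649 + 32971 = 121620
1128 + 96 = 1224;  7192 + 1224 = 8416;  32971 + 8416 = 41387;  121620 + 41387 = 163007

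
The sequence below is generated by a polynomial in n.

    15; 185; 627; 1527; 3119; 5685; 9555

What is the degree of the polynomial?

First differences: 170, 442, 900, 1592, 2566, 3870
Second differences: 272, 458, 692, 974, 1304
Third differences: 186, 234, 282, 330
Fourth differences: 48, 48, 48
The fourth differences are constant, so the polynomial has degree 4.

4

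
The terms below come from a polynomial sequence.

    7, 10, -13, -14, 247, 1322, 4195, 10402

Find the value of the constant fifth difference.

120

D1: 3, -23, -1, 261, 1075, 2873, 6207
D2: -26, 22, 262, 814, 1798, 3334
D3: 48, 240, 552, 984, 1536
D4: 192, 312, 432, 552
D5: 120, 120, 120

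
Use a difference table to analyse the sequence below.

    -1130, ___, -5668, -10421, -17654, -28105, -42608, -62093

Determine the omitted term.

Using the last 6 terms:
-4753  -7233  -10451  -14503  -19485
-2480  -3218  -4052  -4982
-738  -834  -930
-96  -96
Constant fourth difference = -96.
Extend backward: -738 + 96 = -642;  -2480 + 642 = -1838;  -4753 + 1838 = -2915;  -5668 + 2915 = -2753

-2753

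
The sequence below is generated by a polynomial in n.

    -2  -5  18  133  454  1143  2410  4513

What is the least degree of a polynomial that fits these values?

4

D1: -3, 23, 115, 321, 689, 1267, 2103
D2: 26, 92, 206, 368, 578, 836
D3: 66, 114, 162, 210, 258
D4: 48, 48, 48, 48
The fourth differences are constant, so the polynomial has degree 4.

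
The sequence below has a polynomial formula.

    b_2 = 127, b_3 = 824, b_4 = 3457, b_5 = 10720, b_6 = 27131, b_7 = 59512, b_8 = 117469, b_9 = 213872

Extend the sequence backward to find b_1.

Δ: 697  2633  7263  16411  32381  57957  96403
Δ²: 1936  4630  9148  15970  25576  38446
Δ³: 2694  4518  6822  9606  12870
Δ⁴: 1824  2304  2784  3264
Δ⁵: 480  480  480
The fifth differences are constant at 480.
Work back: 1824 − 480 = 1344;  2694 − 1344 = 1350;  1936 − 1350 = 586;  697 − 586 = 111;  127 − 111 = 16

16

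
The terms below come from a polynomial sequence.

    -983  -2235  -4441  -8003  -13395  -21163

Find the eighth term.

-46371

Δ: -1252  -2206  -3562  -5392  -7768
Δ²: -954  -1356  -1830  -2376
Δ³: -402  -474  -546
Δ⁴: -72  -72
Constant fourth difference = -72, so extend:
-546 − 72 = -618;  -2376 − 618 = -2994;  -7768 − 2994 = -10762;  -21163 − 10762 = -31925
-618 − 72 = -690;  -2994 − 690 = -3684;  -10762 − 3684 = -14446;  -31925 − 14446 = -46371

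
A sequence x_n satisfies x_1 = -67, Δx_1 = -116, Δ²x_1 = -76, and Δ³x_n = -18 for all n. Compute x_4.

-661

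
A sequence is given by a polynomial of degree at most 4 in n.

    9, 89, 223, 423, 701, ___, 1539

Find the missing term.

Using the first 5 terms:
First differences: 80  134  200  278
Second differences: 54  66  78
Third differences: 12  12
Constant third difference = 12.
Extend forward: 78 + 12 = 90;  278 + 90 = 368;  701 + 368 = 1069

1069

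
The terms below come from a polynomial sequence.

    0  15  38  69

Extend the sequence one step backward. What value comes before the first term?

-7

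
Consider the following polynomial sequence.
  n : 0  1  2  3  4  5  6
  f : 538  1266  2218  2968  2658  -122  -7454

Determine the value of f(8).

728  952  750  -310  -2780  -7332
224  -202  -1060  -2470  -4552
-426  -858  -1410  -2082
-432  -552  -672
-120  -120
Constant fifth difference = -120, so extend:
-672 − 120 = -792;  -2082 − 792 = -2874;  -4552 − 2874 = -7426;  -7332 − 7426 = -14758;  -7454 − 14758 = -22212
-792 − 120 = -912;  -2874 − 912 = -3786;  -7426 − 3786 = -11212;  -14758 − 11212 = -25970;  -22212 − 25970 = -48182

-48182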